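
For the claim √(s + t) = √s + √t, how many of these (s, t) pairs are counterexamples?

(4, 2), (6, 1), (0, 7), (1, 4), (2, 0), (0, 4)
Testing each pair:
(4, 2): LHS = √(6) ≈ 2.449, RHS = √(2) + 2 ≈ 3.414 → counterexample
(6, 1): LHS = √(7) ≈ 2.646, RHS = 1 + √(6) ≈ 3.449 → counterexample
(0, 7): LHS = √(7) ≈ 2.646, RHS = √(7) ≈ 2.646 → satisfies claim
(1, 4): LHS = √(5) ≈ 2.236, RHS = 3 → counterexample
(2, 0): LHS = √(2) ≈ 1.414, RHS = √(2) ≈ 1.414 → satisfies claim
(0, 4): LHS = 2, RHS = 2 → satisfies claim

That makes 3 counterexamples.

Answer: 3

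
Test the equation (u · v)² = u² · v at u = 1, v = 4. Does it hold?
Substituting u = 1, v = 4:

LHS = (1 · 4)² = 16
RHS = 1² · 4 = 4

LHS ≠ RHS, so the equation does not hold at this point.

Answer: Fails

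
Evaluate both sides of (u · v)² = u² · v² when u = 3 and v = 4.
LHS = (3 · 4)² = 144
RHS = 3² · 4² = 144

LHS = RHS: the two sides agree.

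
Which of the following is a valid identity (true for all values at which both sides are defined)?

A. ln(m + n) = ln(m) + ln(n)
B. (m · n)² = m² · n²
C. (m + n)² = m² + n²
B

A: fails at (3, 7) — LHS = ln(10) ≈ 2.303, RHS = ln(3) + ln(7) ≈ 3.045.
B: holds — e.g. at (1, 3), both sides equal 9.
C: fails at (5, 8) — LHS = 169, RHS = 89.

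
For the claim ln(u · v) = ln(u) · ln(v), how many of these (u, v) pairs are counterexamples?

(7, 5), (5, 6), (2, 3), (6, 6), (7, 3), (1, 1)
Testing each pair:
(7, 5): LHS = ln(35) ≈ 3.555, RHS = ln(5)·ln(7) ≈ 3.132 → counterexample
(5, 6): LHS = ln(30) ≈ 3.401, RHS = ln(5)·ln(6) ≈ 2.884 → counterexample
(2, 3): LHS = ln(6) ≈ 1.792, RHS = ln(2)·ln(3) ≈ 0.7615 → counterexample
(6, 6): LHS = ln(36) ≈ 3.584, RHS = ln(6)² ≈ 3.21 → counterexample
(7, 3): LHS = ln(21) ≈ 3.045, RHS = ln(3)·ln(7) ≈ 2.138 → counterexample
(1, 1): LHS = 0, RHS = 0 → satisfies claim

That makes 5 counterexamples.

Answer: 5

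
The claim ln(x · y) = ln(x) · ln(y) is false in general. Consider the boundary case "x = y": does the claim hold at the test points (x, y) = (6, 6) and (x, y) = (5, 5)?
No, fails at both test points

At (6, 6): LHS = ln(36) ≈ 3.584 ≠ RHS = ln(6)² ≈ 3.21
At (5, 5): LHS = ln(25) ≈ 3.219 ≠ RHS = ln(5)² ≈ 2.59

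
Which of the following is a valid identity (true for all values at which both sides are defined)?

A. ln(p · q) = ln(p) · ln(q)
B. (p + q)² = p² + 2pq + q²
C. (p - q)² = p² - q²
B

A: fails at (2, 2) — LHS = ln(4) ≈ 1.386, RHS = ln(2)² ≈ 0.4805.
B: holds — e.g. at (3, 7), both sides equal 100.
C: fails at (6, 7) — LHS = 1, RHS = -13.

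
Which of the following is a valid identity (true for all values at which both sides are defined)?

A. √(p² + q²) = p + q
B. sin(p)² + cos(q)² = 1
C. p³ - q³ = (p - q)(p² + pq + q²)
C

A: fails at (2, 5) — LHS = √(29) ≈ 5.385, RHS = 7.
B: fails at (2, 4) — LHS = cos(4)² + sin(2)² ≈ 1.254, RHS = 1.
C: holds — e.g. at (1, 4), both sides equal -63.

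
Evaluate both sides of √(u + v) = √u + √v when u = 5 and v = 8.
LHS = √(5 + 8) = √(13) ≈ 3.606
RHS = √5 + √8 = √(5) + 2·√(2) ≈ 5.064

LHS ≠ RHS (they differ by about 1.459), so the equation does not hold here.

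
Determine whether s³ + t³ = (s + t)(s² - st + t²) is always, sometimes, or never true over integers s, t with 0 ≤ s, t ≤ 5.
The identity holds for every pair in the range. For instance at (s, t) = (1, 5): both sides equal 126.

Answer: Always true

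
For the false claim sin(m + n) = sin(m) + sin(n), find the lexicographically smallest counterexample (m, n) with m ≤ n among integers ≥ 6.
Substituting (6, 6) into the claim:
LHS = sin(6 + 6) = sin(12) ≈ -0.5366
RHS = sin(6) + sin(6) = 2·sin(6) ≈ -0.5588

Since LHS ≠ RHS, this pair disproves the claim, and no lexicographically smaller pair (m ≤ n, integers ≥ 6) does.

For instance (6, 10) is also a counterexample (LHS = sin(16) ≈ -0.2879, RHS = sin(10) + sin(6) ≈ -0.8234), but it's lexicographically larger.

Answer: (m, n) = (6, 6)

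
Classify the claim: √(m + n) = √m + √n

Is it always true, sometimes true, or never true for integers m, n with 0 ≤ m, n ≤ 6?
It holds at (m, n) = (0, 3) (both sides equal √(3) ≈ 1.732), but fails at (m, n) = (5, 5) (LHS = √(10) ≈ 3.162, RHS = 2·√(5) ≈ 4.472).

Answer: Sometimes true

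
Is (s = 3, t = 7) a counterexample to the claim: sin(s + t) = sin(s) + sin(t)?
Yes

Substituting s = 3, t = 7:
LHS = sin(3 + 7) = sin(10) ≈ -0.544
RHS = sin(3) + sin(7) ≈ 0.7981

Since LHS ≠ RHS, this pair disproves the claim.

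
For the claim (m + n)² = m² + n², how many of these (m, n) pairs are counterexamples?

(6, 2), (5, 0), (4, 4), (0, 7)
Testing each pair:
(6, 2): LHS = 64, RHS = 40 → counterexample
(5, 0): LHS = 25, RHS = 25 → satisfies claim
(4, 4): LHS = 64, RHS = 32 → counterexample
(0, 7): LHS = 49, RHS = 49 → satisfies claim

That makes 2 counterexamples.

Answer: 2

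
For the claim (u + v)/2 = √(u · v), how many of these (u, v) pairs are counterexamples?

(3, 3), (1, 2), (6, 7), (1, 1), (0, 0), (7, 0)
3

Testing each pair:
(3, 3): LHS = 3, RHS = 3 → satisfies claim
(1, 2): LHS = 3/2, RHS = √(2) ≈ 1.414 → counterexample
(6, 7): LHS = 13/2, RHS = √(42) ≈ 6.481 → counterexample
(1, 1): LHS = 1, RHS = 1 → satisfies claim
(0, 0): LHS = 0, RHS = 0 → satisfies claim
(7, 0): LHS = 7/2, RHS = 0 → counterexample

That makes 3 counterexamples.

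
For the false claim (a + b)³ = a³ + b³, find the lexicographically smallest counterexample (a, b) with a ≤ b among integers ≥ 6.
(a, b) = (6, 6)

Substituting (6, 6) into the claim:
LHS = (6 + 6)³ = 1728
RHS = 6³ + 6³ = 432

Since LHS ≠ RHS, this pair disproves the claim, and no lexicographically smaller pair (a ≤ b, integers ≥ 6) does.

For instance (8, 13) is also a counterexample (LHS = 9261, RHS = 2709), but it's lexicographically larger.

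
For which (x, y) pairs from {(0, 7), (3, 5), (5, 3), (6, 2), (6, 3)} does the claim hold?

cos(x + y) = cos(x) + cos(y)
None

Testing each pair:
(0, 7): LHS = cos(7) ≈ 0.7539, RHS = cos(7) + 1 ≈ 1.754 → fails
(3, 5): LHS = cos(8) ≈ -0.1455, RHS = cos(3) + cos(5) ≈ -0.7063 → fails
(5, 3): LHS = cos(8) ≈ -0.1455, RHS = cos(3) + cos(5) ≈ -0.7063 → fails
(6, 2): LHS = cos(8) ≈ -0.1455, RHS = cos(2) + cos(6) ≈ 0.544 → fails
(6, 3): LHS = cos(9) ≈ -0.9111, RHS = cos(3) + cos(6) ≈ -0.02982 → fails

No pair satisfies the claim.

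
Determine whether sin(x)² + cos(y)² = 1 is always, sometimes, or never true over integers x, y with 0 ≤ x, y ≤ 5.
Sometimes true

It holds at (x, y) = (3, 3) (both sides equal 1), but fails at (x, y) = (4, 2) (LHS = cos(2)² + sin(4)² ≈ 0.7459, RHS = 1).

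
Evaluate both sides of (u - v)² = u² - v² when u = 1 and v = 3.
LHS = (1 - 3)² = 4
RHS = 1² - 3² = -8

LHS ≠ RHS, so the equation does not hold here.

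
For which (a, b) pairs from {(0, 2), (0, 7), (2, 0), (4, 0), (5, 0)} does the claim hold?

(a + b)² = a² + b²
All pairs

Testing each pair:
(0, 2): LHS = 4, RHS = 4 → holds
(0, 7): LHS = 49, RHS = 49 → holds
(2, 0): LHS = 4, RHS = 4 → holds
(4, 0): LHS = 16, RHS = 16 → holds
(5, 0): LHS = 25, RHS = 25 → holds

Every pair satisfies the claim.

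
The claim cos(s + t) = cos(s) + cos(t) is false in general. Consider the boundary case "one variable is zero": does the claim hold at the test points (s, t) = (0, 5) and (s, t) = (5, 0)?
No, fails at both test points

At (0, 5): LHS = cos(5) ≈ 0.2837 ≠ RHS = cos(5) + 1 ≈ 1.284
At (5, 0): LHS = cos(5) ≈ 0.2837 ≠ RHS = cos(5) + 1 ≈ 1.284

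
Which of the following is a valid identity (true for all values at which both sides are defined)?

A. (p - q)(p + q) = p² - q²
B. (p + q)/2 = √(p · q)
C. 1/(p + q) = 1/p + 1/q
A: holds — e.g. at (5, 5), both sides equal 0.
B: fails at (2, 4) — LHS = 3, RHS = 2·√(2) ≈ 2.828.
C: fails at (3, 5) — LHS = 1/8, RHS = 8/15.

Answer: A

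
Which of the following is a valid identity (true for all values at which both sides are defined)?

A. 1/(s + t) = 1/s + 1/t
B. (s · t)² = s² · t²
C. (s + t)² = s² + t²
B

A: fails at (5, 8) — LHS = 1/13, RHS = 13/40.
B: holds — e.g. at (3, 7), both sides equal 441.
C: fails at (4, 5) — LHS = 81, RHS = 41.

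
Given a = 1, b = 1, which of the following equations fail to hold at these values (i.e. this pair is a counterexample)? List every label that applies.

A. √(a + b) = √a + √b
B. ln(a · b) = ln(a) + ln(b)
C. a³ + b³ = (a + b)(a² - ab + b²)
Evaluating each claim at the given values:
A. LHS = √(2) ≈ 1.414, RHS = 2 → fails here (LHS ≠ RHS)
B. LHS = 0, RHS = 0 → holds here (LHS = RHS)
C. LHS = 2, RHS = 2 → holds here (LHS = RHS)

Answer: A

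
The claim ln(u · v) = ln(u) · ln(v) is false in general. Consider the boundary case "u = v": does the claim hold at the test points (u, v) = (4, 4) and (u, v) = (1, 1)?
Only at (1, 1)

At (4, 4): LHS = ln(16) ≈ 2.773 ≠ RHS = ln(4)² ≈ 1.922
At (1, 1): LHS = 0, RHS = 0 → equal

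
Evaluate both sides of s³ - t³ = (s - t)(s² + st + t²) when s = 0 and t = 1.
LHS = 0³ - 1³ = -1
RHS = (0 - 1)(0² + 0·1 + 1²) = -1

LHS = RHS: the two sides agree.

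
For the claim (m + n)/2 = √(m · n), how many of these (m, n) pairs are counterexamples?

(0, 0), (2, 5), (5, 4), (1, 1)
2

Testing each pair:
(0, 0): LHS = 0, RHS = 0 → satisfies claim
(2, 5): LHS = 7/2, RHS = √(10) ≈ 3.162 → counterexample
(5, 4): LHS = 9/2, RHS = 2·√(5) ≈ 4.472 → counterexample
(1, 1): LHS = 1, RHS = 1 → satisfies claim

That makes 2 counterexamples.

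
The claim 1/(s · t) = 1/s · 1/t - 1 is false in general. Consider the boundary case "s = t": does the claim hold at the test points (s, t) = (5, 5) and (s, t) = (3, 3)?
No, fails at both test points

At (5, 5): LHS = 1/25 ≠ RHS = -24/25
At (3, 3): LHS = 1/9 ≠ RHS = -8/9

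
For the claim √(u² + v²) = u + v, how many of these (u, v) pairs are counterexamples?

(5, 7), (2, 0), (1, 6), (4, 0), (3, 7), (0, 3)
3

Testing each pair:
(5, 7): LHS = √(74) ≈ 8.602, RHS = 12 → counterexample
(2, 0): LHS = 2, RHS = 2 → satisfies claim
(1, 6): LHS = √(37) ≈ 6.083, RHS = 7 → counterexample
(4, 0): LHS = 4, RHS = 4 → satisfies claim
(3, 7): LHS = √(58) ≈ 7.616, RHS = 10 → counterexample
(0, 3): LHS = 3, RHS = 3 → satisfies claim

That makes 3 counterexamples.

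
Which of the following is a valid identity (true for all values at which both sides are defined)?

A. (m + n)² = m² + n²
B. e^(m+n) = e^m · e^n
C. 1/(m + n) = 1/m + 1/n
A: fails at (3, 7) — LHS = 100, RHS = 58.
B: holds — e.g. at (4, 6), both sides equal e^10 ≈ 22026.5.
C: fails at (1, 3) — LHS = 1/4, RHS = 4/3.

Answer: B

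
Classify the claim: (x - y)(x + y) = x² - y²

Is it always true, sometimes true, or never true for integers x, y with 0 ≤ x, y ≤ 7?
Always true

The identity holds for every pair in the range. For instance at (x, y) = (1, 6): both sides equal -35.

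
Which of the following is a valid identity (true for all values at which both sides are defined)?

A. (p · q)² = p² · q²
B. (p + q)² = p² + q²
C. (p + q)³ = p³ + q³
A

A: holds — e.g. at (4, 5), both sides equal 400.
B: fails at (1, 5) — LHS = 36, RHS = 26.
C: fails at (3, 4) — LHS = 343, RHS = 91.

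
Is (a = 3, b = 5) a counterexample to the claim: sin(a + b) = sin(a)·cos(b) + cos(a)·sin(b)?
No

Substituting a = 3, b = 5:
LHS = sin(3 + 5) = sin(8) ≈ 0.9894
RHS = sin(3)·cos(5) + cos(3)·sin(5) = sin(3)·cos(5) + sin(5)·cos(3) ≈ 0.9894

The sides agree, so this pair does not disprove the claim.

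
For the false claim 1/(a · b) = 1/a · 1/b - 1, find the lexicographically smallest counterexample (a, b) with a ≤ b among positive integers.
Substituting (1, 1) into the claim:
LHS = 1/(1 · 1) = 1
RHS = 1/1 · 1/1 - 1 = 0

Since LHS ≠ RHS, this pair disproves the claim, and no lexicographically smaller pair (a ≤ b, positive integers) does.

For instance (5, 7) is also a counterexample (LHS = 1/35, RHS = -34/35), but it's lexicographically larger.

Answer: (a, b) = (1, 1)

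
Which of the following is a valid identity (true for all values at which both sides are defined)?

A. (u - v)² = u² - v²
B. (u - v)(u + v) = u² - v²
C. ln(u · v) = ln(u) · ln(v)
B

A: fails at (5, 8) — LHS = 9, RHS = -39.
B: holds — e.g. at (4, 4), both sides equal 0.
C: fails at (3, 4) — LHS = ln(12) ≈ 2.485, RHS = ln(3)·ln(4) ≈ 1.523.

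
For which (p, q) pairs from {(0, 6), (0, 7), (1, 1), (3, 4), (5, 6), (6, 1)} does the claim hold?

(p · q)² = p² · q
(0, 6), (0, 7), (1, 1), (6, 1)

Testing each pair:
(0, 6): LHS = 0, RHS = 0 → holds
(0, 7): LHS = 0, RHS = 0 → holds
(1, 1): LHS = 1, RHS = 1 → holds
(3, 4): LHS = 144, RHS = 36 → fails
(5, 6): LHS = 900, RHS = 150 → fails
(6, 1): LHS = 36, RHS = 36 → holds

4 of 6 pairs satisfy the claim.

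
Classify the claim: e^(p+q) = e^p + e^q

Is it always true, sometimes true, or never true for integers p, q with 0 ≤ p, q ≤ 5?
The claim fails for every pair in the range. For instance at (p, q) = (2, 3): LHS = e^5 ≈ 148.4, RHS = e^2 + e^3 ≈ 27.47.

Answer: Never true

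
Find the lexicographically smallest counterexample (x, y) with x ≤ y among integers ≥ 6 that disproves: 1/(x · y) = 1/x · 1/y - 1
(x, y) = (6, 6)

Substituting (6, 6) into the claim:
LHS = 1/(6 · 6) = 1/36
RHS = 1/6 · 1/6 - 1 = -35/36

Since LHS ≠ RHS, this pair disproves the claim, and no lexicographically smaller pair (x ≤ y, integers ≥ 6) does.

For instance (6, 12) is also a counterexample (LHS = 1/72, RHS = -71/72), but it's lexicographically larger.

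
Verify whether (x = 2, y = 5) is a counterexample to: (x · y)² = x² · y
Substituting x = 2, y = 5:
LHS = (2 · 5)² = 100
RHS = 2² · 5 = 20

Since LHS ≠ RHS, this pair disproves the claim.

Answer: Yes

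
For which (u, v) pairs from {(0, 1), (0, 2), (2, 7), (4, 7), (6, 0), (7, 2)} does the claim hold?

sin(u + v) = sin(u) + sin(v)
Testing each pair:
(0, 1): LHS = sin(1) ≈ 0.8415, RHS = sin(1) ≈ 0.8415 → holds
(0, 2): LHS = sin(2) ≈ 0.9093, RHS = sin(2) ≈ 0.9093 → holds
(2, 7): LHS = sin(9) ≈ 0.4121, RHS = sin(7) + sin(2) ≈ 1.566 → fails
(4, 7): LHS = sin(11) ≈ -1, RHS = sin(4) + sin(7) ≈ -0.09982 → fails
(6, 0): LHS = sin(6) ≈ -0.2794, RHS = sin(6) ≈ -0.2794 → holds
(7, 2): LHS = sin(9) ≈ 0.4121, RHS = sin(7) + sin(2) ≈ 1.566 → fails

3 of 6 pairs satisfy the claim.

Answer: (0, 1), (0, 2), (6, 0)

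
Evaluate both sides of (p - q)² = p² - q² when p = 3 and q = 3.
LHS = (3 - 3)² = 0
RHS = 3² - 3² = 0

LHS = RHS: the two sides agree.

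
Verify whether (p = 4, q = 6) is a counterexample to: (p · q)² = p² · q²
Substituting p = 4, q = 6:
LHS = (4 · 6)² = 576
RHS = 4² · 6² = 576

The sides agree, so this pair does not disprove the claim.

Answer: No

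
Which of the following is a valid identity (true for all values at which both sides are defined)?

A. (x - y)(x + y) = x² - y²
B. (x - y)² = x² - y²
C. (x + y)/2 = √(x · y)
A

A: holds — e.g. at (2, 5), both sides equal -21.
B: fails at (1, 4) — LHS = 9, RHS = -15.
C: fails at (5, 8) — LHS = 13/2, RHS = 2·√(10) ≈ 6.325.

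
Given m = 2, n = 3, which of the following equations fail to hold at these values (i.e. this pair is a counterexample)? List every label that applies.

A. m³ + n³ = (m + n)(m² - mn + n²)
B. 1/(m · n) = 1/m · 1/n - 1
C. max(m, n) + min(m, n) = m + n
B

Evaluating each claim at the given values:
A. LHS = 35, RHS = 35 → holds here (LHS = RHS)
B. LHS = 1/6, RHS = -5/6 → fails here (LHS ≠ RHS)
C. LHS = 5, RHS = 5 → holds here (LHS = RHS)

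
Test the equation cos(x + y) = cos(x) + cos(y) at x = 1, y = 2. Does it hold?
Fails

Substituting x = 1, y = 2:

LHS = cos(1 + 2) = cos(3) ≈ -0.99
RHS = cos(1) + cos(2) ≈ 0.1242

LHS ≠ RHS, so the equation does not hold at this point.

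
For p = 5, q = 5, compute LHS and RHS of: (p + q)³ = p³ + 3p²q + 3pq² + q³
LHS = (5 + 5)³ = 1000
RHS = 5³ + 3·5²·5 + 3·5·5² + 5³ = 1000

LHS = RHS: the two sides agree.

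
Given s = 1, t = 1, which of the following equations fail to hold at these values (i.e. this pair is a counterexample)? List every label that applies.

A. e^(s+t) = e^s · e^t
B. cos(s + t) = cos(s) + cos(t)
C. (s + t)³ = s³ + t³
B, C

Evaluating each claim at the given values:
A. LHS = e^2 ≈ 7.389, RHS = e^2 ≈ 7.389 → holds here (LHS = RHS)
B. LHS = cos(2) ≈ -0.4161, RHS = 2·cos(1) ≈ 1.081 → fails here (LHS ≠ RHS)
C. LHS = 8, RHS = 2 → fails here (LHS ≠ RHS)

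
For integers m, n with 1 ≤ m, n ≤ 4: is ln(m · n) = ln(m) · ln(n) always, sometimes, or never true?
It holds at (m, n) = (1, 1) (both sides equal 0), but fails at (m, n) = (2, 4) (LHS = ln(8) ≈ 2.079, RHS = ln(2)·ln(4) ≈ 0.9609).

Answer: Sometimes true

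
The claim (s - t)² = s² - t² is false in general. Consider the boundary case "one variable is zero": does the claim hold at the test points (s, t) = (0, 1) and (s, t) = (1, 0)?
Only at (1, 0)

At (0, 1): LHS = 1 ≠ RHS = -1
At (1, 0): LHS = 1, RHS = 1 → equal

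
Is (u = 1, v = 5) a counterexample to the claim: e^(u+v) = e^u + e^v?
Yes

Substituting u = 1, v = 5:
LHS = e^(1+5) = e^6 ≈ 403.4
RHS = e^1 + e^5 = e + e^5 ≈ 151.1

Since LHS ≠ RHS, this pair disproves the claim.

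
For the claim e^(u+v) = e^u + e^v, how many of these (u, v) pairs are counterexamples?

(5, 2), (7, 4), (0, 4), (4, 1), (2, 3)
Testing each pair:
(5, 2): LHS = e^7 ≈ 1097, RHS = e^2 + e^5 ≈ 155.8 → counterexample
(7, 4): LHS = e^11 ≈ 59874.1, RHS = e^4 + e^7 ≈ 1151 → counterexample
(0, 4): LHS = e^4 ≈ 54.6, RHS = 1 + e^4 ≈ 55.6 → counterexample
(4, 1): LHS = e^5 ≈ 148.4, RHS = e + e^4 ≈ 57.32 → counterexample
(2, 3): LHS = e^5 ≈ 148.4, RHS = e^2 + e^3 ≈ 27.47 → counterexample

That makes 5 counterexamples.

Answer: 5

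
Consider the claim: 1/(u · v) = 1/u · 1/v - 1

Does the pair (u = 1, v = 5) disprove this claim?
Yes

Substituting u = 1, v = 5:
LHS = 1/(1 · 5) = 1/5
RHS = 1/1 · 1/5 - 1 = -4/5

Since LHS ≠ RHS, this pair disproves the claim.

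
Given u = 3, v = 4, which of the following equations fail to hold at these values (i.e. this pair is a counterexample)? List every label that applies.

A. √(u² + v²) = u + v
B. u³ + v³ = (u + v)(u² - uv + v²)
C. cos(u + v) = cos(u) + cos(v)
Evaluating each claim at the given values:
A. LHS = 5, RHS = 7 → fails here (LHS ≠ RHS)
B. LHS = 91, RHS = 91 → holds here (LHS = RHS)
C. LHS = cos(7) ≈ 0.7539, RHS = cos(3) + cos(4) ≈ -1.644 → fails here (LHS ≠ RHS)

Answer: A, C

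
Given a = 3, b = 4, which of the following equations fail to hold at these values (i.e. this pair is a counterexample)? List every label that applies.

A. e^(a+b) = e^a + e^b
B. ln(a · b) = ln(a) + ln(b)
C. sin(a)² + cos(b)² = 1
Evaluating each claim at the given values:
A. LHS = e^7 ≈ 1097, RHS = e^3 + e^4 ≈ 74.68 → fails here (LHS ≠ RHS)
B. LHS = ln(12) ≈ 2.485, RHS = ln(3) + ln(4) ≈ 2.485 → holds here (LHS = RHS)
C. LHS = sin(3)² + cos(4)² ≈ 0.4472, RHS = 1 → fails here (LHS ≠ RHS)

Answer: A, C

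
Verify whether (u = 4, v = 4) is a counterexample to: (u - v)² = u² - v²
Substituting u = 4, v = 4:
LHS = (4 - 4)² = 0
RHS = 4² - 4² = 0

The sides agree, so this pair does not disprove the claim.

Answer: No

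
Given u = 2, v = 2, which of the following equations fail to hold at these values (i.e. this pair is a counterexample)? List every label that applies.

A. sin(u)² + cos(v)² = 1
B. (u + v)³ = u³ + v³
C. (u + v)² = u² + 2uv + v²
B

Evaluating each claim at the given values:
A. LHS = cos(2)² + sin(2)² = 1, RHS = 1 → holds here (LHS = RHS)
B. LHS = 64, RHS = 16 → fails here (LHS ≠ RHS)
C. LHS = 16, RHS = 16 → holds here (LHS = RHS)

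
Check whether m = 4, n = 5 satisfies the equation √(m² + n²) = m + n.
Fails

Substituting m = 4, n = 5:

LHS = √(4² + 5²) = √(41) ≈ 6.403
RHS = 4 + 5 = 9

LHS ≠ RHS, so the equation does not hold at this point.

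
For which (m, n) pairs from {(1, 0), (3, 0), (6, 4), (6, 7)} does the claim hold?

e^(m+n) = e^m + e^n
Testing each pair:
(1, 0): LHS = e ≈ 2.718, RHS = 1 + e ≈ 3.718 → fails
(3, 0): LHS = e^3 ≈ 20.09, RHS = 1 + e^3 ≈ 21.09 → fails
(6, 4): LHS = e^10 ≈ 22026.5, RHS = e^4 + e^6 ≈ 458 → fails
(6, 7): LHS = e^13 ≈ 442413.4, RHS = e^6 + e^7 ≈ 1500 → fails

No pair satisfies the claim.

Answer: None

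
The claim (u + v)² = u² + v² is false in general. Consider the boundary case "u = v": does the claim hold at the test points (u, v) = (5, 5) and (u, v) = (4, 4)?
No, fails at both test points

At (5, 5): LHS = 100 ≠ RHS = 50
At (4, 4): LHS = 64 ≠ RHS = 32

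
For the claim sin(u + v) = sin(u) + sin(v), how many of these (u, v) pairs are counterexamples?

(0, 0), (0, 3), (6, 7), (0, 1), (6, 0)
1

Testing each pair:
(0, 0): LHS = 0, RHS = 0 → satisfies claim
(0, 3): LHS = sin(3) ≈ 0.1411, RHS = sin(3) ≈ 0.1411 → satisfies claim
(6, 7): LHS = sin(13) ≈ 0.4202, RHS = sin(6) + sin(7) ≈ 0.3776 → counterexample
(0, 1): LHS = sin(1) ≈ 0.8415, RHS = sin(1) ≈ 0.8415 → satisfies claim
(6, 0): LHS = sin(6) ≈ -0.2794, RHS = sin(6) ≈ -0.2794 → satisfies claim

That makes 1 counterexample.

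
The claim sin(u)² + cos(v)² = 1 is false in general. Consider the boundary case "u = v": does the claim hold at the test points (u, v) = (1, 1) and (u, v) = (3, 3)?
At (1, 1): LHS = cos(1)² + sin(1)² = 1, RHS = 1 → equal
At (3, 3): LHS = sin(3)² + cos(3)² = 1, RHS = 1 → equal

So the claim does hold at both of these boundary points, even though it is not an identity.

Answer: Yes, holds at both test points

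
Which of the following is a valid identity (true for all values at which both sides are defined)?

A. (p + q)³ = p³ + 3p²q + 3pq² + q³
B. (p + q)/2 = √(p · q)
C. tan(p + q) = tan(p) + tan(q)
A: holds — e.g. at (3, 4), both sides equal 343.
B: fails at (1, 3) — LHS = 2, RHS = √(3) ≈ 1.732.
C: fails at (2, 5) — LHS = tan(7) ≈ 0.8714, RHS = tan(5) + tan(2) ≈ -5.566.

Answer: A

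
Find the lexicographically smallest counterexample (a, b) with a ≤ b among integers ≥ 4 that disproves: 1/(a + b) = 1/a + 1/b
(a, b) = (4, 4)

Substituting (4, 4) into the claim:
LHS = 1/(4 + 4) = 1/8
RHS = 1/4 + 1/4 = 1/2

Since LHS ≠ RHS, this pair disproves the claim, and no lexicographically smaller pair (a ≤ b, integers ≥ 4) does.

For instance (9, 9) is also a counterexample (LHS = 1/18, RHS = 2/9), but it's lexicographically larger.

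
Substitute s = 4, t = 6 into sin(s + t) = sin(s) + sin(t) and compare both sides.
LHS = sin(4 + 6) = sin(10) ≈ -0.544
RHS = sin(4) + sin(6) ≈ -1.036

LHS ≠ RHS (they differ by about 0.4922), so the equation does not hold here.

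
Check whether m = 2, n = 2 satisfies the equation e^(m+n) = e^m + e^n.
Substituting m = 2, n = 2:

LHS = e^(2+2) = e^4 ≈ 54.6
RHS = e^2 + e^2 = 2·e^2 ≈ 14.78

LHS ≠ RHS, so the equation does not hold at this point.

Answer: Fails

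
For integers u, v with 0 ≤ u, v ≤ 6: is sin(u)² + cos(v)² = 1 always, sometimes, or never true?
It holds at (u, v) = (1, 1) (both sides equal 1), but fails at (u, v) = (1, 0) (LHS = sin(1)² + 1 ≈ 1.708, RHS = 1).

Answer: Sometimes true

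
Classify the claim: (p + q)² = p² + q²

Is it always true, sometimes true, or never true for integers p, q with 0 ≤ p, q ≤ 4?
Sometimes true

It holds at (p, q) = (0, 4) (both sides equal 16), but fails at (p, q) = (4, 2) (LHS = 36, RHS = 20).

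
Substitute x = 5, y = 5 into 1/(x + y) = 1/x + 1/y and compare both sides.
LHS = 1/(5 + 5) = 1/10
RHS = 1/5 + 1/5 = 2/5

LHS ≠ RHS, so the equation does not hold here.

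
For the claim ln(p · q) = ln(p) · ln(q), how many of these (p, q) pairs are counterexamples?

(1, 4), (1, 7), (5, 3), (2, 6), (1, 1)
4

Testing each pair:
(1, 4): LHS = ln(4) ≈ 1.386, RHS = 0 → counterexample
(1, 7): LHS = ln(7) ≈ 1.946, RHS = 0 → counterexample
(5, 3): LHS = ln(15) ≈ 2.708, RHS = ln(3)·ln(5) ≈ 1.768 → counterexample
(2, 6): LHS = ln(12) ≈ 2.485, RHS = ln(2)·ln(6) ≈ 1.242 → counterexample
(1, 1): LHS = 0, RHS = 0 → satisfies claim

That makes 4 counterexamples.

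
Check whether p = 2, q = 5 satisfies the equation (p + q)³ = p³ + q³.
Substituting p = 2, q = 5:

LHS = (2 + 5)³ = 343
RHS = 2³ + 5³ = 133

LHS ≠ RHS, so the equation does not hold at this point.

Answer: Fails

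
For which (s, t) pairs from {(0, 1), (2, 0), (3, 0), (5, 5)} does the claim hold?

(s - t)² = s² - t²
(2, 0), (3, 0), (5, 5)

Testing each pair:
(0, 1): LHS = 1, RHS = -1 → fails
(2, 0): LHS = 4, RHS = 4 → holds
(3, 0): LHS = 9, RHS = 9 → holds
(5, 5): LHS = 0, RHS = 0 → holds

3 of 4 pairs satisfy the claim.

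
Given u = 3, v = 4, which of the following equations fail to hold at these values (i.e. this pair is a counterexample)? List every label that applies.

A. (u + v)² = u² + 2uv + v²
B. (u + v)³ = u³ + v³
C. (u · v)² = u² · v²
Evaluating each claim at the given values:
A. LHS = 49, RHS = 49 → holds here (LHS = RHS)
B. LHS = 343, RHS = 91 → fails here (LHS ≠ RHS)
C. LHS = 144, RHS = 144 → holds here (LHS = RHS)

Answer: B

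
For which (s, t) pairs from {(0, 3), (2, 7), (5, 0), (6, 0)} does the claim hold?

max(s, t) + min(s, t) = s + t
Testing each pair:
(0, 3): LHS = 3, RHS = 3 → holds
(2, 7): LHS = 9, RHS = 9 → holds
(5, 0): LHS = 5, RHS = 5 → holds
(6, 0): LHS = 6, RHS = 6 → holds

Every pair satisfies the claim.

Answer: All pairs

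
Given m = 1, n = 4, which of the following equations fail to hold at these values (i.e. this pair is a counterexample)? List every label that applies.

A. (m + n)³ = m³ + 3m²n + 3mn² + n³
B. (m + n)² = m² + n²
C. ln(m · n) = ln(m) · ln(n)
B, C

Evaluating each claim at the given values:
A. LHS = 125, RHS = 125 → holds here (LHS = RHS)
B. LHS = 25, RHS = 17 → fails here (LHS ≠ RHS)
C. LHS = ln(4) ≈ 1.386, RHS = 0 → fails here (LHS ≠ RHS)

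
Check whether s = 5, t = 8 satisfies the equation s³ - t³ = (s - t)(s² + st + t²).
Substituting s = 5, t = 8:

LHS = 5³ - 8³ = -387
RHS = (5 - 8)(5² + 5·8 + 8²) = -387

LHS = RHS, so the equation holds at this point.

Answer: Holds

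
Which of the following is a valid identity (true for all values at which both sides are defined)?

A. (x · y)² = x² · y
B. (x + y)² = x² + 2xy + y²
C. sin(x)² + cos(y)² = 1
B

A: fails at (1, 4) — LHS = 16, RHS = 4.
B: holds — e.g. at (3, 5), both sides equal 64.
C: fails at (1, 2) — LHS = cos(2)² + sin(1)² ≈ 0.8813, RHS = 1.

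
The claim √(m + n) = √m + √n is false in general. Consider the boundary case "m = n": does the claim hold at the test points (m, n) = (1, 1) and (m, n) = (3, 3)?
No, fails at both test points

At (1, 1): LHS = √(2) ≈ 1.414 ≠ RHS = 2
At (3, 3): LHS = √(6) ≈ 2.449 ≠ RHS = 2·√(3) ≈ 3.464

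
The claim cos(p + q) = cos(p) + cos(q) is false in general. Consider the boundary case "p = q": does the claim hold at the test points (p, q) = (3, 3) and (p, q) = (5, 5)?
At (3, 3): LHS = cos(6) ≈ 0.9602 ≠ RHS = 2·cos(3) ≈ -1.98
At (5, 5): LHS = cos(10) ≈ -0.8391 ≠ RHS = 2·cos(5) ≈ 0.5673

Answer: No, fails at both test points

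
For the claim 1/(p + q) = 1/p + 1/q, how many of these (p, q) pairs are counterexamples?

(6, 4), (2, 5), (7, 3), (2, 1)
Testing each pair:
(6, 4): LHS = 1/10, RHS = 5/12 → counterexample
(2, 5): LHS = 1/7, RHS = 7/10 → counterexample
(7, 3): LHS = 1/10, RHS = 10/21 → counterexample
(2, 1): LHS = 1/3, RHS = 3/2 → counterexample

That makes 4 counterexamples.

Answer: 4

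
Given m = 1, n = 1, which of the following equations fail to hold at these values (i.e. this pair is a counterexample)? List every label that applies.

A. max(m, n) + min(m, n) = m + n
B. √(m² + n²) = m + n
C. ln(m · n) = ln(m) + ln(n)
Evaluating each claim at the given values:
A. LHS = 2, RHS = 2 → holds here (LHS = RHS)
B. LHS = √(2) ≈ 1.414, RHS = 2 → fails here (LHS ≠ RHS)
C. LHS = 0, RHS = 0 → holds here (LHS = RHS)

Answer: B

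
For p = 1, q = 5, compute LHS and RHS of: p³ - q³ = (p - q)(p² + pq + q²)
LHS = 1³ - 5³ = -124
RHS = (1 - 5)(1² + 1·5 + 5²) = -124

LHS = RHS: the two sides agree.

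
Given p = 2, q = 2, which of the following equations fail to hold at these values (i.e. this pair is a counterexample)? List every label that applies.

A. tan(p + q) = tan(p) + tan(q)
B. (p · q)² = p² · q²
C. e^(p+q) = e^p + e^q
Evaluating each claim at the given values:
A. LHS = tan(4) ≈ 1.158, RHS = 2·tan(2) ≈ -4.37 → fails here (LHS ≠ RHS)
B. LHS = 16, RHS = 16 → holds here (LHS = RHS)
C. LHS = e^4 ≈ 54.6, RHS = 2·e^2 ≈ 14.78 → fails here (LHS ≠ RHS)

Answer: A, C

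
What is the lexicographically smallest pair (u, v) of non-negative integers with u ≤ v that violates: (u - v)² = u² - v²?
(u, v) = (0, 1)

Substituting (0, 1) into the claim:
LHS = (0 - 1)² = 1
RHS = 0² - 1² = -1

Since LHS ≠ RHS, this pair disproves the claim, and no lexicographically smaller pair (u ≤ v, non-negative integers) does.

For instance (1, 2) is also a counterexample (LHS = 1, RHS = -3), but it's lexicographically larger.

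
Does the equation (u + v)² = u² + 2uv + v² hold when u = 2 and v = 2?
Holds

Substituting u = 2, v = 2:

LHS = (2 + 2)² = 16
RHS = 2² + 2·2·2 + 2² = 16

LHS = RHS, so the equation holds at this point.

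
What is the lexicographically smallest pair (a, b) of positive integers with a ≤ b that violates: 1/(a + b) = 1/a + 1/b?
Substituting (1, 1) into the claim:
LHS = 1/(1 + 1) = 1/2
RHS = 1/1 + 1/1 = 2

Since LHS ≠ RHS, this pair disproves the claim, and no lexicographically smaller pair (a ≤ b, positive integers) does.

For instance (6, 8) is also a counterexample (LHS = 1/14, RHS = 7/24), but it's lexicographically larger.

Answer: (a, b) = (1, 1)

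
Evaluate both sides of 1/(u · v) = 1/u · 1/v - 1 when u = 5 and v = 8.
LHS = 1/(5 · 8) = 1/40
RHS = 1/5 · 1/8 - 1 = -39/40

LHS ≠ RHS, so the equation does not hold here.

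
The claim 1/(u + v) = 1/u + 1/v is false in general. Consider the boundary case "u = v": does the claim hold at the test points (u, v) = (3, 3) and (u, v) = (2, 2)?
At (3, 3): LHS = 1/6 ≠ RHS = 2/3
At (2, 2): LHS = 1/4 ≠ RHS = 1

Answer: No, fails at both test points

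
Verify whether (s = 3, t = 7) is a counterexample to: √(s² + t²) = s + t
Substituting s = 3, t = 7:
LHS = √(3² + 7²) = √(58) ≈ 7.616
RHS = 3 + 7 = 10

Since LHS ≠ RHS, this pair disproves the claim.

Answer: Yes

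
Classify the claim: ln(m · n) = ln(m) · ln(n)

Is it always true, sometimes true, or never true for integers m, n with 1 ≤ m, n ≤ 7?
It holds at (m, n) = (1, 1) (both sides equal 0), but fails at (m, n) = (4, 7) (LHS = ln(28) ≈ 3.332, RHS = ln(4)·ln(7) ≈ 2.698).

Answer: Sometimes true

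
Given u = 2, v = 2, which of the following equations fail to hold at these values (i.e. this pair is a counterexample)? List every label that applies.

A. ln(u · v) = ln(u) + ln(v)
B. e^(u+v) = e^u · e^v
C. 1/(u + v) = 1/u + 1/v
C

Evaluating each claim at the given values:
A. LHS = ln(4) ≈ 1.386, RHS = 2·ln(2) ≈ 1.386 → holds here (LHS = RHS)
B. LHS = e^4 ≈ 54.6, RHS = e^4 ≈ 54.6 → holds here (LHS = RHS)
C. LHS = 1/4, RHS = 1 → fails here (LHS ≠ RHS)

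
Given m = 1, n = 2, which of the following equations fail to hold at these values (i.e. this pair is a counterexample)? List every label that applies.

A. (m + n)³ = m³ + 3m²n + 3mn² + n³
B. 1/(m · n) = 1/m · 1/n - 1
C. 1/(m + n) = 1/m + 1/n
B, C

Evaluating each claim at the given values:
A. LHS = 27, RHS = 27 → holds here (LHS = RHS)
B. LHS = 1/2, RHS = -1/2 → fails here (LHS ≠ RHS)
C. LHS = 1/3, RHS = 3/2 → fails here (LHS ≠ RHS)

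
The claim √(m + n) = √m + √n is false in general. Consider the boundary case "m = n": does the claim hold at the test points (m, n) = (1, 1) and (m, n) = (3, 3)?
No, fails at both test points

At (1, 1): LHS = √(2) ≈ 1.414 ≠ RHS = 2
At (3, 3): LHS = √(6) ≈ 2.449 ≠ RHS = 2·√(3) ≈ 3.464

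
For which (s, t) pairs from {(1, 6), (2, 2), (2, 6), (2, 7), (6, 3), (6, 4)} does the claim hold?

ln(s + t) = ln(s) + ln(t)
Testing each pair:
(1, 6): LHS = ln(7) ≈ 1.946, RHS = ln(6) ≈ 1.792 → fails
(2, 2): LHS = ln(4) ≈ 1.386, RHS = 2·ln(2) ≈ 1.386 → holds
(2, 6): LHS = ln(8) ≈ 2.079, RHS = ln(2) + ln(6) ≈ 2.485 → fails
(2, 7): LHS = ln(9) ≈ 2.197, RHS = ln(2) + ln(7) ≈ 2.639 → fails
(6, 3): LHS = ln(9) ≈ 2.197, RHS = ln(3) + ln(6) ≈ 2.89 → fails
(6, 4): LHS = ln(10) ≈ 2.303, RHS = ln(4) + ln(6) ≈ 3.178 → fails

1 of 6 pairs satisfies the claim.

Answer: (2, 2)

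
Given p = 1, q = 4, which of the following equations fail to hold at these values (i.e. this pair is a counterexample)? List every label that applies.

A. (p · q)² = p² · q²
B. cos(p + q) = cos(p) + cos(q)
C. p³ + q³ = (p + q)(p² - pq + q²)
Evaluating each claim at the given values:
A. LHS = 16, RHS = 16 → holds here (LHS = RHS)
B. LHS = cos(5) ≈ 0.2837, RHS = cos(4) + cos(1) ≈ -0.1133 → fails here (LHS ≠ RHS)
C. LHS = 65, RHS = 65 → holds here (LHS = RHS)

Answer: B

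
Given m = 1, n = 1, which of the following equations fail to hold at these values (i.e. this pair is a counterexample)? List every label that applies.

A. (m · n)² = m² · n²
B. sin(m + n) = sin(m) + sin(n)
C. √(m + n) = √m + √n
Evaluating each claim at the given values:
A. LHS = 1, RHS = 1 → holds here (LHS = RHS)
B. LHS = sin(2) ≈ 0.9093, RHS = 2·sin(1) ≈ 1.683 → fails here (LHS ≠ RHS)
C. LHS = √(2) ≈ 1.414, RHS = 2 → fails here (LHS ≠ RHS)

Answer: B, C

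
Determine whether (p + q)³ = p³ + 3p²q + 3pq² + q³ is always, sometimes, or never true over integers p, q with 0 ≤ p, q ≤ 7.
The identity holds for every pair in the range. For instance at (p, q) = (1, 4): both sides equal 125.

Answer: Always true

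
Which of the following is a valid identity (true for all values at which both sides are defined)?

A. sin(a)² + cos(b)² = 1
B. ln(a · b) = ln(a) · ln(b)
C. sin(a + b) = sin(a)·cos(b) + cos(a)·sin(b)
A: fails at (5, 8) — LHS = cos(8)² + sin(5)² ≈ 0.9407, RHS = 1.
B: fails at (6, 7) — LHS = ln(42) ≈ 3.738, RHS = ln(6)·ln(7) ≈ 3.487.
C: holds — e.g. at (3, 7), both sides equal sin(10) ≈ -0.544.

Answer: C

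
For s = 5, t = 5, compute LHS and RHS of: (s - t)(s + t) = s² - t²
LHS = (5 - 5)(5 + 5) = 0
RHS = 5² - 5² = 0

LHS = RHS: the two sides agree.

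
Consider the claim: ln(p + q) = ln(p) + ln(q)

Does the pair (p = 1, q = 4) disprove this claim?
Yes

Substituting p = 1, q = 4:
LHS = ln(1 + 4) = ln(5) ≈ 1.609
RHS = ln(1) + ln(4) = ln(4) ≈ 1.386

Since LHS ≠ RHS, this pair disproves the claim.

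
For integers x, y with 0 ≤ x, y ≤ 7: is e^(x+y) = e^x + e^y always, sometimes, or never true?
The claim fails for every pair in the range. For instance at (x, y) = (2, 0): LHS = e^2 ≈ 7.389, RHS = 1 + e^2 ≈ 8.389.

Answer: Never true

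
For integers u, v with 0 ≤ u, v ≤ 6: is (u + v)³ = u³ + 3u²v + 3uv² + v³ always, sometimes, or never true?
Always true

The identity holds for every pair in the range. For instance at (u, v) = (4, 3): both sides equal 343.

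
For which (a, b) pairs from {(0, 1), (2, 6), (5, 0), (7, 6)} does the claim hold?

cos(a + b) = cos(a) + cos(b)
Testing each pair:
(0, 1): LHS = cos(1) ≈ 0.5403, RHS = cos(1) + 1 ≈ 1.54 → fails
(2, 6): LHS = cos(8) ≈ -0.1455, RHS = cos(2) + cos(6) ≈ 0.544 → fails
(5, 0): LHS = cos(5) ≈ 0.2837, RHS = cos(5) + 1 ≈ 1.284 → fails
(7, 6): LHS = cos(13) ≈ 0.9074, RHS = cos(7) + cos(6) ≈ 1.714 → fails

No pair satisfies the claim.

Answer: None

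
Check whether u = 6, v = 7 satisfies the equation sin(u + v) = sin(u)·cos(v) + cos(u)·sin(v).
Holds

Substituting u = 6, v = 7:

LHS = sin(6 + 7) = sin(13) ≈ 0.4202
RHS = sin(6)·cos(7) + cos(6)·sin(7) = sin(6)·cos(7) + sin(7)·cos(6) ≈ 0.4202

LHS = RHS, so the equation holds at this point.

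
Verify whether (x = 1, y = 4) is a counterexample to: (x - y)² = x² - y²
Yes

Substituting x = 1, y = 4:
LHS = (1 - 4)² = 9
RHS = 1² - 4² = -15

Since LHS ≠ RHS, this pair disproves the claim.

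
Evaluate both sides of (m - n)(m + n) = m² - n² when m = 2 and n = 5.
LHS = (2 - 5)(2 + 5) = -21
RHS = 2² - 5² = -21

LHS = RHS: the two sides agree.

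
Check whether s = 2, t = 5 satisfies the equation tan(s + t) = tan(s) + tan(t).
Fails

Substituting s = 2, t = 5:

LHS = tan(2 + 5) = tan(7) ≈ 0.8714
RHS = tan(2) + tan(5) ≈ -5.566

LHS ≠ RHS, so the equation does not hold at this point.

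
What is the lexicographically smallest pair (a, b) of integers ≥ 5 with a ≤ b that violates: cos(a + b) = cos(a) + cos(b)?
(a, b) = (5, 5)

Substituting (5, 5) into the claim:
LHS = cos(5 + 5) = cos(10) ≈ -0.8391
RHS = cos(5) + cos(5) = 2·cos(5) ≈ 0.5673

Since LHS ≠ RHS, this pair disproves the claim, and no lexicographically smaller pair (a ≤ b, integers ≥ 5) does.

For instance (7, 10) is also a counterexample (LHS = cos(17) ≈ -0.2752, RHS = cos(10) + cos(7) ≈ -0.08517), but it's lexicographically larger.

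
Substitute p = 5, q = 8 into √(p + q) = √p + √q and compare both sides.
LHS = √(5 + 8) = √(13) ≈ 3.606
RHS = √5 + √8 = √(5) + 2·√(2) ≈ 5.064

LHS ≠ RHS (they differ by about 1.459), so the equation does not hold here.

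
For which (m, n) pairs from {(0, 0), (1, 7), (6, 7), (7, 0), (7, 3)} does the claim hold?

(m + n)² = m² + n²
Testing each pair:
(0, 0): LHS = 0, RHS = 0 → holds
(1, 7): LHS = 64, RHS = 50 → fails
(6, 7): LHS = 169, RHS = 85 → fails
(7, 0): LHS = 49, RHS = 49 → holds
(7, 3): LHS = 100, RHS = 58 → fails

2 of 5 pairs satisfy the claim.

Answer: (0, 0), (7, 0)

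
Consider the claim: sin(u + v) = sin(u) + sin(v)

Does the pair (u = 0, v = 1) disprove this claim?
No

Substituting u = 0, v = 1:
LHS = sin(0 + 1) = sin(1) ≈ 0.8415
RHS = sin(0) + sin(1) = sin(1) ≈ 0.8415

The sides agree, so this pair does not disprove the claim.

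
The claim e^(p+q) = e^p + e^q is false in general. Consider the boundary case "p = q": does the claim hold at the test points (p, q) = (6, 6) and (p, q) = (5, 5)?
No, fails at both test points

At (6, 6): LHS = e^12 ≈ 162754.8 ≠ RHS = 2·e^6 ≈ 806.9
At (5, 5): LHS = e^10 ≈ 22026.5 ≠ RHS = 2·e^5 ≈ 296.8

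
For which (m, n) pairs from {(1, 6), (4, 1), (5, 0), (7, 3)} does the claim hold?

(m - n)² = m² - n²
(5, 0)

Testing each pair:
(1, 6): LHS = 25, RHS = -35 → fails
(4, 1): LHS = 9, RHS = 15 → fails
(5, 0): LHS = 25, RHS = 25 → holds
(7, 3): LHS = 16, RHS = 40 → fails

1 of 4 pairs satisfies the claim.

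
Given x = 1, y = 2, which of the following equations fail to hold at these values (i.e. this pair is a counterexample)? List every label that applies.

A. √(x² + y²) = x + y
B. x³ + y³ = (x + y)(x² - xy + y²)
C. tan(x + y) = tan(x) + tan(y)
A, C

Evaluating each claim at the given values:
A. LHS = √(5) ≈ 2.236, RHS = 3 → fails here (LHS ≠ RHS)
B. LHS = 9, RHS = 9 → holds here (LHS = RHS)
C. LHS = tan(3) ≈ -0.1425, RHS = tan(2) + tan(1) ≈ -0.6276 → fails here (LHS ≠ RHS)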